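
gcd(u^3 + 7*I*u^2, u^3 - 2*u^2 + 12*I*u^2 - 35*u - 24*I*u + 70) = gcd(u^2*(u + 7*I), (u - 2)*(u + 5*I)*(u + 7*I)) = u + 7*I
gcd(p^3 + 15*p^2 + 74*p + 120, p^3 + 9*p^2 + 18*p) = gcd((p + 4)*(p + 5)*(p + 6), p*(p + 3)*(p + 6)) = p + 6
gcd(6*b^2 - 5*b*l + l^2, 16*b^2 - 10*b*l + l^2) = 2*b - l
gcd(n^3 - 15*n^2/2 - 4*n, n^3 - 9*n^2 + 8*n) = n^2 - 8*n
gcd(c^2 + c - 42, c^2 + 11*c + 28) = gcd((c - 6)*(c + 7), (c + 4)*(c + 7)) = c + 7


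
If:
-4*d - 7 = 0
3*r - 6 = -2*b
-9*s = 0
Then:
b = 3 - 3*r/2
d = -7/4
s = 0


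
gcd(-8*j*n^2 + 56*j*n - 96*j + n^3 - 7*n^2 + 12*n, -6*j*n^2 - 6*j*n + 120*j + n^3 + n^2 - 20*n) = n - 4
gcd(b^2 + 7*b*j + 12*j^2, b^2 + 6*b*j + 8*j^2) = b + 4*j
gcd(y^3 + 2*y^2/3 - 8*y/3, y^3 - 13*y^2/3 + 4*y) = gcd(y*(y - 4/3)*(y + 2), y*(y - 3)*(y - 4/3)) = y^2 - 4*y/3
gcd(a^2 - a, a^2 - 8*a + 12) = 1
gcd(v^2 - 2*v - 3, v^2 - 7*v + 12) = v - 3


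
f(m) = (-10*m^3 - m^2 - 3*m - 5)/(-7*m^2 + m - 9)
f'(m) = (14*m - 1)*(-10*m^3 - m^2 - 3*m - 5)/(-7*m^2 + m - 9)^2 + (-30*m^2 - 2*m - 3)/(-7*m^2 + m - 9) = 2*(35*m^4 - 10*m^3 + 124*m^2 - 26*m + 16)/(49*m^4 - 14*m^3 + 127*m^2 - 18*m + 81)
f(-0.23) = 0.44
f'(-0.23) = 0.62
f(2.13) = 2.91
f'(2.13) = 1.54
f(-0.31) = 0.39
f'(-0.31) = 0.73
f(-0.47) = 0.25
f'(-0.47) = 0.96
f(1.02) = 1.29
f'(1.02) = 1.25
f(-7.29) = -9.88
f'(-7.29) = 1.45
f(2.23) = 3.07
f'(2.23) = 1.54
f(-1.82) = -1.69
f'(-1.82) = 1.59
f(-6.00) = -8.00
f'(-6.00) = 1.46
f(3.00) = 4.25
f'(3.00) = 1.52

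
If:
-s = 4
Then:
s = -4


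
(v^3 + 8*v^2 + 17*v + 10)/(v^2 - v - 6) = (v^2 + 6*v + 5)/(v - 3)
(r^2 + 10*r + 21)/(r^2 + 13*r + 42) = (r + 3)/(r + 6)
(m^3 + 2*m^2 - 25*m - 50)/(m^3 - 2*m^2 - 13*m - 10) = (m + 5)/(m + 1)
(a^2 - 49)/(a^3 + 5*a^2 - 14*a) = (a - 7)/(a*(a - 2))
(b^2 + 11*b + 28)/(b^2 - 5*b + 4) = (b^2 + 11*b + 28)/(b^2 - 5*b + 4)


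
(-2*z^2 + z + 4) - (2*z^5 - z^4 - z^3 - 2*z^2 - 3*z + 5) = -2*z^5 + z^4 + z^3 + 4*z - 1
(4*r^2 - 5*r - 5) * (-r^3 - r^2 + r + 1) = -4*r^5 + r^4 + 14*r^3 + 4*r^2 - 10*r - 5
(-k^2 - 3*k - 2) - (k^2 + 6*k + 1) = -2*k^2 - 9*k - 3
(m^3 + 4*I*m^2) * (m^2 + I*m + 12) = m^5 + 5*I*m^4 + 8*m^3 + 48*I*m^2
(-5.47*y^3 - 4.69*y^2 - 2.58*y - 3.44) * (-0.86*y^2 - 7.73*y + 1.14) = 4.7042*y^5 + 46.3165*y^4 + 32.2367*y^3 + 17.5552*y^2 + 23.65*y - 3.9216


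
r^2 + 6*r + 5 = (r + 1)*(r + 5)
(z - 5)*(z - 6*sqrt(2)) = z^2 - 6*sqrt(2)*z - 5*z + 30*sqrt(2)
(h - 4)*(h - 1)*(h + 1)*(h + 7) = h^4 + 3*h^3 - 29*h^2 - 3*h + 28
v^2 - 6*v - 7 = (v - 7)*(v + 1)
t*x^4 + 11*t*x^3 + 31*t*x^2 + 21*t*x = x*(x + 3)*(x + 7)*(t*x + t)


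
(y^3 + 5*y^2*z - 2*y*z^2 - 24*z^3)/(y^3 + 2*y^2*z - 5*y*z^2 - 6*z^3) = (y + 4*z)/(y + z)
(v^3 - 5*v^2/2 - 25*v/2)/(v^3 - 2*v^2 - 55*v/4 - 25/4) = 2*v/(2*v + 1)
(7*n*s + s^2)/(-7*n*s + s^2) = (7*n + s)/(-7*n + s)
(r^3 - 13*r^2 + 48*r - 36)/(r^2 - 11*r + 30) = (r^2 - 7*r + 6)/(r - 5)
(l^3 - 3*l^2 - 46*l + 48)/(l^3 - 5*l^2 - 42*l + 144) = (l - 1)/(l - 3)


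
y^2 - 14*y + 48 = (y - 8)*(y - 6)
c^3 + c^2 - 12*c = c*(c - 3)*(c + 4)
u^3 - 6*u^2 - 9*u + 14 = (u - 7)*(u - 1)*(u + 2)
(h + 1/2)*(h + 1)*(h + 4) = h^3 + 11*h^2/2 + 13*h/2 + 2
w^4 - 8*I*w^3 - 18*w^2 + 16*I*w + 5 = (w - 5*I)*(w - I)^3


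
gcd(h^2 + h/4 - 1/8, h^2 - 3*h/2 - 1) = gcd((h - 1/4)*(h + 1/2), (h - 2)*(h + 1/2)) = h + 1/2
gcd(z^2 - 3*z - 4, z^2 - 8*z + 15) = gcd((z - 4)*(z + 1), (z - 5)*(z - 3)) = 1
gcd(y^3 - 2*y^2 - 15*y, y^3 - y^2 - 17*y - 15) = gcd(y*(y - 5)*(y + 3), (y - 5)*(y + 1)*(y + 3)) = y^2 - 2*y - 15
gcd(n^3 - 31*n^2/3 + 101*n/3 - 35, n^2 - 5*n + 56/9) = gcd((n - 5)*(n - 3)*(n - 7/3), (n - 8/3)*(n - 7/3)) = n - 7/3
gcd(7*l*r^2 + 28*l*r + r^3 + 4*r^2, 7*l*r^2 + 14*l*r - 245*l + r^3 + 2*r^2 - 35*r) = 7*l + r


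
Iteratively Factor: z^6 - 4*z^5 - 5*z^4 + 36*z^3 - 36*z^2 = (z + 3)*(z^5 - 7*z^4 + 16*z^3 - 12*z^2) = (z - 3)*(z + 3)*(z^4 - 4*z^3 + 4*z^2) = z*(z - 3)*(z + 3)*(z^3 - 4*z^2 + 4*z) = z*(z - 3)*(z - 2)*(z + 3)*(z^2 - 2*z) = z^2*(z - 3)*(z - 2)*(z + 3)*(z - 2)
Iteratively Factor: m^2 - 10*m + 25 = (m - 5)*(m - 5)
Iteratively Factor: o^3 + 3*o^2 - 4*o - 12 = (o - 2)*(o^2 + 5*o + 6) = (o - 2)*(o + 3)*(o + 2)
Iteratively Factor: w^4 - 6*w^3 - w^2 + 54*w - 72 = (w - 4)*(w^3 - 2*w^2 - 9*w + 18) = (w - 4)*(w - 2)*(w^2 - 9) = (w - 4)*(w - 3)*(w - 2)*(w + 3)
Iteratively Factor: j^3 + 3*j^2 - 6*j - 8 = (j + 4)*(j^2 - j - 2) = (j - 2)*(j + 4)*(j + 1)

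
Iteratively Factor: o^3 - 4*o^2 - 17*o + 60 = (o - 3)*(o^2 - o - 20) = (o - 3)*(o + 4)*(o - 5)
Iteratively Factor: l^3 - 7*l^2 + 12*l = (l - 4)*(l^2 - 3*l) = l*(l - 4)*(l - 3)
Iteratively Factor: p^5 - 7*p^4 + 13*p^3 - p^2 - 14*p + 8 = (p + 1)*(p^4 - 8*p^3 + 21*p^2 - 22*p + 8) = (p - 2)*(p + 1)*(p^3 - 6*p^2 + 9*p - 4) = (p - 2)*(p - 1)*(p + 1)*(p^2 - 5*p + 4) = (p - 4)*(p - 2)*(p - 1)*(p + 1)*(p - 1)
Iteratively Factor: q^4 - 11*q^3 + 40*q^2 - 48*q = (q)*(q^3 - 11*q^2 + 40*q - 48) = q*(q - 3)*(q^2 - 8*q + 16) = q*(q - 4)*(q - 3)*(q - 4)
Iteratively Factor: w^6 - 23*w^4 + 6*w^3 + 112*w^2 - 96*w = (w)*(w^5 - 23*w^3 + 6*w^2 + 112*w - 96) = w*(w - 4)*(w^4 + 4*w^3 - 7*w^2 - 22*w + 24) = w*(w - 4)*(w + 4)*(w^3 - 7*w + 6) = w*(w - 4)*(w + 3)*(w + 4)*(w^2 - 3*w + 2) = w*(w - 4)*(w - 1)*(w + 3)*(w + 4)*(w - 2)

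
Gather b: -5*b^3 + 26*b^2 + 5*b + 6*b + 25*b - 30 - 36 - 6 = -5*b^3 + 26*b^2 + 36*b - 72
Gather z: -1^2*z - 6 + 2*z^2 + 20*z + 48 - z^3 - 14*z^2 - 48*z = -z^3 - 12*z^2 - 29*z + 42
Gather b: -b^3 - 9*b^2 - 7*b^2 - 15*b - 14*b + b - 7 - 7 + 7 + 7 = -b^3 - 16*b^2 - 28*b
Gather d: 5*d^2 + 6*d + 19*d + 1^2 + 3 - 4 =5*d^2 + 25*d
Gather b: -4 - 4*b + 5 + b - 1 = -3*b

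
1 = 1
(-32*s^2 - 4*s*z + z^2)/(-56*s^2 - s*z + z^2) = (4*s + z)/(7*s + z)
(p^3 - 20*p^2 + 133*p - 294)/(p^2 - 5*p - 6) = (p^2 - 14*p + 49)/(p + 1)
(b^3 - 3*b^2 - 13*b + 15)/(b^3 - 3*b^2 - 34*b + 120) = (b^2 + 2*b - 3)/(b^2 + 2*b - 24)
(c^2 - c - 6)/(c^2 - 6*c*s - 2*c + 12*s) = (c^2 - c - 6)/(c^2 - 6*c*s - 2*c + 12*s)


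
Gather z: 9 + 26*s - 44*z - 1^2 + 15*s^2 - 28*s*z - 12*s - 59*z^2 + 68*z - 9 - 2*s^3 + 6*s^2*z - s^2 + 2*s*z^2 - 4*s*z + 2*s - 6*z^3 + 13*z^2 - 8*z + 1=-2*s^3 + 14*s^2 + 16*s - 6*z^3 + z^2*(2*s - 46) + z*(6*s^2 - 32*s + 16)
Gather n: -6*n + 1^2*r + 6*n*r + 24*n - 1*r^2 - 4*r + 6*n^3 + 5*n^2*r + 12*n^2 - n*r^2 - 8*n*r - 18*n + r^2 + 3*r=6*n^3 + n^2*(5*r + 12) + n*(-r^2 - 2*r)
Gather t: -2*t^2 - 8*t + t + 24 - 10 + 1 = -2*t^2 - 7*t + 15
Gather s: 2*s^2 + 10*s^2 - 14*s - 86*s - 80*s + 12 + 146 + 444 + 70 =12*s^2 - 180*s + 672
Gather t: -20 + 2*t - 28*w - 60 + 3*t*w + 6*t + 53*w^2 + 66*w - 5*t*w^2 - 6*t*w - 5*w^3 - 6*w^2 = t*(-5*w^2 - 3*w + 8) - 5*w^3 + 47*w^2 + 38*w - 80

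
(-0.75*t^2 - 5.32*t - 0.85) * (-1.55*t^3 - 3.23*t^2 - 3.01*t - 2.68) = 1.1625*t^5 + 10.6685*t^4 + 20.7586*t^3 + 20.7687*t^2 + 16.8161*t + 2.278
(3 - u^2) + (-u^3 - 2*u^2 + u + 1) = -u^3 - 3*u^2 + u + 4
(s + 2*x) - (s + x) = x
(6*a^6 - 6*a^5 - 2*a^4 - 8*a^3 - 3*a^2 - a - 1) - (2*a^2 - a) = 6*a^6 - 6*a^5 - 2*a^4 - 8*a^3 - 5*a^2 - 1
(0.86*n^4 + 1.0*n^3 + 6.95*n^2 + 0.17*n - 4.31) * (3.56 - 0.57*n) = -0.4902*n^5 + 2.4916*n^4 - 0.4015*n^3 + 24.6451*n^2 + 3.0619*n - 15.3436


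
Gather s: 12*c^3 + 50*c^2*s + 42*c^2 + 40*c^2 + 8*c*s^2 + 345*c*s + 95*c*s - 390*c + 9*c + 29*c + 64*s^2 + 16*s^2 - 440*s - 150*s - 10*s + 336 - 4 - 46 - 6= 12*c^3 + 82*c^2 - 352*c + s^2*(8*c + 80) + s*(50*c^2 + 440*c - 600) + 280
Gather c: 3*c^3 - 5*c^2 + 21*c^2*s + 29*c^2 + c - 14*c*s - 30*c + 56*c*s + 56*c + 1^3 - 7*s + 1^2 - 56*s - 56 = 3*c^3 + c^2*(21*s + 24) + c*(42*s + 27) - 63*s - 54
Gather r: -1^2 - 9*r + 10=9 - 9*r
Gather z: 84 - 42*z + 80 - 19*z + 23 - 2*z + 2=189 - 63*z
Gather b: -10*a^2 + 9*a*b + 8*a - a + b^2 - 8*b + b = -10*a^2 + 7*a + b^2 + b*(9*a - 7)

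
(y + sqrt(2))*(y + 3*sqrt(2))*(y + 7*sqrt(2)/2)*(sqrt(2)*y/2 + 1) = sqrt(2)*y^4/2 + 17*y^3/2 + 49*sqrt(2)*y^2/2 + 55*y + 21*sqrt(2)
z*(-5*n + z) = -5*n*z + z^2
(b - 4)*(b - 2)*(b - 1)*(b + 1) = b^4 - 6*b^3 + 7*b^2 + 6*b - 8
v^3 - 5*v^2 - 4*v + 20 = (v - 5)*(v - 2)*(v + 2)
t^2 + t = t*(t + 1)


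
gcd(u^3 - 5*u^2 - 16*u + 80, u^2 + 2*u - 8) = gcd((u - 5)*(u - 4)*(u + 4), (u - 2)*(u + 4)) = u + 4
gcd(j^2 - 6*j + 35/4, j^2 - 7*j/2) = j - 7/2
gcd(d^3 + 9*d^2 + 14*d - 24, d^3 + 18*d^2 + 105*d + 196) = d + 4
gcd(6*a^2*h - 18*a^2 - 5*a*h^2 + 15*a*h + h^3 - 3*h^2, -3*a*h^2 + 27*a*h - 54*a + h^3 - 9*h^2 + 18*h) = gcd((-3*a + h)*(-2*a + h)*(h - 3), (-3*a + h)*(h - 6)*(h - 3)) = 3*a*h - 9*a - h^2 + 3*h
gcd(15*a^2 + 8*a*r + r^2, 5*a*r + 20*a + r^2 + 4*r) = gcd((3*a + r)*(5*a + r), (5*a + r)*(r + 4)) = 5*a + r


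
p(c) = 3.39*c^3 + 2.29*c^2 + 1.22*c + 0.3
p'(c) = 10.17*c^2 + 4.58*c + 1.22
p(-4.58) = -282.94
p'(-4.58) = 193.57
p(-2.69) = -52.40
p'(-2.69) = 62.49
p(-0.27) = 0.07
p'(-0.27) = 0.72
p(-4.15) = -207.62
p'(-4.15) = 157.37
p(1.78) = 28.85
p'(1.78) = 41.60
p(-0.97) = -1.82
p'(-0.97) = 6.35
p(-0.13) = 0.17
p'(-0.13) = 0.80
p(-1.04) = -2.31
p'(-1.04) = 7.46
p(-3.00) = -74.28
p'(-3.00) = 79.01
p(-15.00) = -10944.00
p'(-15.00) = 2220.77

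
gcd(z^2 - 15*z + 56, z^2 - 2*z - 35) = z - 7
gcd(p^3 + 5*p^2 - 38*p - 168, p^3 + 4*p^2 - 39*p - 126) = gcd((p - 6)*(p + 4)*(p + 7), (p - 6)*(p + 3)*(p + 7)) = p^2 + p - 42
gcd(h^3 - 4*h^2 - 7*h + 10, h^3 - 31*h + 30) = h^2 - 6*h + 5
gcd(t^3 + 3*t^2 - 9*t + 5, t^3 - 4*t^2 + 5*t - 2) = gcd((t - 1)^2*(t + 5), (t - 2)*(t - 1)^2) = t^2 - 2*t + 1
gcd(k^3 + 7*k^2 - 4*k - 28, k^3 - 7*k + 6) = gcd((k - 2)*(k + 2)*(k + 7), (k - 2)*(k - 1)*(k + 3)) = k - 2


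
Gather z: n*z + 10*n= n*z + 10*n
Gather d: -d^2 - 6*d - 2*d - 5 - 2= -d^2 - 8*d - 7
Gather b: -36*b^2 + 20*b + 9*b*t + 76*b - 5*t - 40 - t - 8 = -36*b^2 + b*(9*t + 96) - 6*t - 48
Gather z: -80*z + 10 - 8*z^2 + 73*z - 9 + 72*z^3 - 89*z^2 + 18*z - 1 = 72*z^3 - 97*z^2 + 11*z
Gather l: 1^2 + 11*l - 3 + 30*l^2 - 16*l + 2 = 30*l^2 - 5*l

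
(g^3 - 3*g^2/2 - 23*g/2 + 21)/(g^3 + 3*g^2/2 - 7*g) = (g - 3)/g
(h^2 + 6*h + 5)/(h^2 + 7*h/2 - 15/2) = 2*(h + 1)/(2*h - 3)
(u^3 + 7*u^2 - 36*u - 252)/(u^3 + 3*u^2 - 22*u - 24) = (u^2 + u - 42)/(u^2 - 3*u - 4)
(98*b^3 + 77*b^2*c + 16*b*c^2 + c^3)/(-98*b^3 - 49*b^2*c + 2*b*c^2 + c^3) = (-7*b - c)/(7*b - c)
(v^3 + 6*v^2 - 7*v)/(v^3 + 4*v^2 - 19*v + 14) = v/(v - 2)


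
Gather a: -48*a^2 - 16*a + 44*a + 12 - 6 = -48*a^2 + 28*a + 6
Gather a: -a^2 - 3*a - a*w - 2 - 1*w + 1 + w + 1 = -a^2 + a*(-w - 3)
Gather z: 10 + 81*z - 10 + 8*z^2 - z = 8*z^2 + 80*z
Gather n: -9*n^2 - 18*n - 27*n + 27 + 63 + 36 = -9*n^2 - 45*n + 126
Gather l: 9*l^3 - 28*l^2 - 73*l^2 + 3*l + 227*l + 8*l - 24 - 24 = 9*l^3 - 101*l^2 + 238*l - 48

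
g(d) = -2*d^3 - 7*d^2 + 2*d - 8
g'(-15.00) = -1138.00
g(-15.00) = 5137.00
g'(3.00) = -94.00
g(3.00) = -119.00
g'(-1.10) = 10.14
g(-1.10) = -16.01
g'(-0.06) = 2.82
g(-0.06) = -8.14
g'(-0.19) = 4.44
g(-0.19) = -8.62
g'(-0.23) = 4.90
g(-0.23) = -8.81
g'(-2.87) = -7.24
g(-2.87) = -24.12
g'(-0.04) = 2.55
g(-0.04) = -8.09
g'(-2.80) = -5.84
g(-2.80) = -24.58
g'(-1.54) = 9.33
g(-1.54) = -20.38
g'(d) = -6*d^2 - 14*d + 2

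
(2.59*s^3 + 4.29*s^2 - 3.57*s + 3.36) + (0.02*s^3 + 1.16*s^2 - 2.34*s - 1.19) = 2.61*s^3 + 5.45*s^2 - 5.91*s + 2.17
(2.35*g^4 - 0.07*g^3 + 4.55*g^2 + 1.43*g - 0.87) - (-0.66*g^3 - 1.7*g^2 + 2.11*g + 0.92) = 2.35*g^4 + 0.59*g^3 + 6.25*g^2 - 0.68*g - 1.79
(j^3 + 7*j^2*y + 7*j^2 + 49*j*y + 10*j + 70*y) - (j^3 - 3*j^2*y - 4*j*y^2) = 10*j^2*y + 7*j^2 + 4*j*y^2 + 49*j*y + 10*j + 70*y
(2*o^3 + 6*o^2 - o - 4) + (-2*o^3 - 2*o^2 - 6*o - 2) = 4*o^2 - 7*o - 6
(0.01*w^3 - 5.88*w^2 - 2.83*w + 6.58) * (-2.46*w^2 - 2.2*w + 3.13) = -0.0246*w^5 + 14.4428*w^4 + 19.9291*w^3 - 28.3652*w^2 - 23.3339*w + 20.5954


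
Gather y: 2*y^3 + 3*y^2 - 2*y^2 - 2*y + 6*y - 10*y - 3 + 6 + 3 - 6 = 2*y^3 + y^2 - 6*y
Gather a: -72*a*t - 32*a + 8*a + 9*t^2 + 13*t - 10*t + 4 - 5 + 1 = a*(-72*t - 24) + 9*t^2 + 3*t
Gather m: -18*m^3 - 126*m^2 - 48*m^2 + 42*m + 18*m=-18*m^3 - 174*m^2 + 60*m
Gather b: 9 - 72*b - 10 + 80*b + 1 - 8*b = 0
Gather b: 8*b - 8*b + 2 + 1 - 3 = 0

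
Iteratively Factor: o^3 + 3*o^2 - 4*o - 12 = (o + 3)*(o^2 - 4) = (o + 2)*(o + 3)*(o - 2)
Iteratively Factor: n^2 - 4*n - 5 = (n + 1)*(n - 5)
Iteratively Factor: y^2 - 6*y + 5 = (y - 1)*(y - 5)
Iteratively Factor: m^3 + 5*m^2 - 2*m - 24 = (m - 2)*(m^2 + 7*m + 12) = (m - 2)*(m + 3)*(m + 4)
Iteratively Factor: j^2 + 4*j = (j)*(j + 4)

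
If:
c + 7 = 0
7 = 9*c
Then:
No Solution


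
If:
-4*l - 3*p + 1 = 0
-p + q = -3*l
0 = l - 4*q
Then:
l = 4/55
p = 13/55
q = 1/55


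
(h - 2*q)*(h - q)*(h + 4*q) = h^3 + h^2*q - 10*h*q^2 + 8*q^3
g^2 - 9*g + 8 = (g - 8)*(g - 1)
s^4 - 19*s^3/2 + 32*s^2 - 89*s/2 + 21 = (s - 7/2)*(s - 3)*(s - 2)*(s - 1)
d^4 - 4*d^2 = d^2*(d - 2)*(d + 2)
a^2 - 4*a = a*(a - 4)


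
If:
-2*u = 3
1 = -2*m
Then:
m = -1/2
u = -3/2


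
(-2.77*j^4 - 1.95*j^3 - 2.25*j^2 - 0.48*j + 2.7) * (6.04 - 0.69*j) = 1.9113*j^5 - 15.3853*j^4 - 10.2255*j^3 - 13.2588*j^2 - 4.7622*j + 16.308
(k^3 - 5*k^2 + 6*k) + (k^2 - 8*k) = k^3 - 4*k^2 - 2*k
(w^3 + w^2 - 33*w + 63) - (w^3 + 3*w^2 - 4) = -2*w^2 - 33*w + 67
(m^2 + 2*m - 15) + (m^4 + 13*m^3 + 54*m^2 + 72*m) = m^4 + 13*m^3 + 55*m^2 + 74*m - 15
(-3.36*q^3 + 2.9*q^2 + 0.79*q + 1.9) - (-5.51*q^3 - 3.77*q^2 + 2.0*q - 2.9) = 2.15*q^3 + 6.67*q^2 - 1.21*q + 4.8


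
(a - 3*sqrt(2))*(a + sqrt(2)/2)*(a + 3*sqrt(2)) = a^3 + sqrt(2)*a^2/2 - 18*a - 9*sqrt(2)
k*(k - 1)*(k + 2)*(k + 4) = k^4 + 5*k^3 + 2*k^2 - 8*k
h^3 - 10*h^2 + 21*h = h*(h - 7)*(h - 3)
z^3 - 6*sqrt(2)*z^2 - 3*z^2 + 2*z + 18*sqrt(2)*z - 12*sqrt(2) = (z - 2)*(z - 1)*(z - 6*sqrt(2))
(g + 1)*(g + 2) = g^2 + 3*g + 2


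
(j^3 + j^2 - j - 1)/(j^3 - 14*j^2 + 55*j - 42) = (j^2 + 2*j + 1)/(j^2 - 13*j + 42)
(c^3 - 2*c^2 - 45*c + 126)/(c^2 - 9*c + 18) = c + 7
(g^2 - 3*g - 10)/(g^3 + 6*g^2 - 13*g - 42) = (g - 5)/(g^2 + 4*g - 21)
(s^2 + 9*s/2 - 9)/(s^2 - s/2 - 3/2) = (s + 6)/(s + 1)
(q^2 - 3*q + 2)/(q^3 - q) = (q - 2)/(q*(q + 1))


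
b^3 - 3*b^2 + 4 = (b - 2)^2*(b + 1)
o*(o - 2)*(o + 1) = o^3 - o^2 - 2*o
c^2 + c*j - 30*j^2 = (c - 5*j)*(c + 6*j)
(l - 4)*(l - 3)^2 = l^3 - 10*l^2 + 33*l - 36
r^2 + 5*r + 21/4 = (r + 3/2)*(r + 7/2)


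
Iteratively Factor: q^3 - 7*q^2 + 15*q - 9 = (q - 3)*(q^2 - 4*q + 3) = (q - 3)*(q - 1)*(q - 3)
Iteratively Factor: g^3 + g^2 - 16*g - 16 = (g + 4)*(g^2 - 3*g - 4) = (g - 4)*(g + 4)*(g + 1)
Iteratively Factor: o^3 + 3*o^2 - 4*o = (o - 1)*(o^2 + 4*o) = o*(o - 1)*(o + 4)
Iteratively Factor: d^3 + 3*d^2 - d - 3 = (d - 1)*(d^2 + 4*d + 3) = (d - 1)*(d + 1)*(d + 3)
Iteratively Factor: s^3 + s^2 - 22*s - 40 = (s - 5)*(s^2 + 6*s + 8) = (s - 5)*(s + 4)*(s + 2)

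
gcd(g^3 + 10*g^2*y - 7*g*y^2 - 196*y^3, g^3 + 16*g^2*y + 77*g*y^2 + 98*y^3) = g^2 + 14*g*y + 49*y^2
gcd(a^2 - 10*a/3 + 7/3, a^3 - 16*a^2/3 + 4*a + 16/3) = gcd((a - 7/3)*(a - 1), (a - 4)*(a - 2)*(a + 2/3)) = 1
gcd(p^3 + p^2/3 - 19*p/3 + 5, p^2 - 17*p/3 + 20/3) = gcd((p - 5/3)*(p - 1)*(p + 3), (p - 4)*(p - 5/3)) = p - 5/3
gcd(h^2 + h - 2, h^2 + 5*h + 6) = h + 2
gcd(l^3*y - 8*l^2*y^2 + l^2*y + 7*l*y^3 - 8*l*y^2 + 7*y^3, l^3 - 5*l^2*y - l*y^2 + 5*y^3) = -l + y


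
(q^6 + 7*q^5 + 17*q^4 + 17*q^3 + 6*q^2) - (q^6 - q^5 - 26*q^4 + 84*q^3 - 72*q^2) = 8*q^5 + 43*q^4 - 67*q^3 + 78*q^2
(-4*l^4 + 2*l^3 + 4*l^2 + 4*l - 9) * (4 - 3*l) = 12*l^5 - 22*l^4 - 4*l^3 + 4*l^2 + 43*l - 36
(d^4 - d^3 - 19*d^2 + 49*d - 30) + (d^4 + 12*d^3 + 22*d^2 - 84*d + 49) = 2*d^4 + 11*d^3 + 3*d^2 - 35*d + 19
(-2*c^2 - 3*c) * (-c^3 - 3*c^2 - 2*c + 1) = 2*c^5 + 9*c^4 + 13*c^3 + 4*c^2 - 3*c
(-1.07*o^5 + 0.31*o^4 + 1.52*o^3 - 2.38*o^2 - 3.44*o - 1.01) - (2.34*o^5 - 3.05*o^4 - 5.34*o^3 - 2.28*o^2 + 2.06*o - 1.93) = -3.41*o^5 + 3.36*o^4 + 6.86*o^3 - 0.1*o^2 - 5.5*o + 0.92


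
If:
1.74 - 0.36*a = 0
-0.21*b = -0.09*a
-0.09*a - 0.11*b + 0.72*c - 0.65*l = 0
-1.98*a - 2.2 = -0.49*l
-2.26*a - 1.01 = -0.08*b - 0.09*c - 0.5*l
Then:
No Solution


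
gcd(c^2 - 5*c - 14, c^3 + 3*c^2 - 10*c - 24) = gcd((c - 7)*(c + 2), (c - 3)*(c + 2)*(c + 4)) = c + 2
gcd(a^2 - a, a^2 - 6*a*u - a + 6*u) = a - 1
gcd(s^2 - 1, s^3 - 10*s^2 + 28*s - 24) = 1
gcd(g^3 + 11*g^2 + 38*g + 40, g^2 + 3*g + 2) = g + 2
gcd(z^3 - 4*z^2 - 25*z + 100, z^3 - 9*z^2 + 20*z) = z^2 - 9*z + 20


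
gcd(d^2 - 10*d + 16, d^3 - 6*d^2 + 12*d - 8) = d - 2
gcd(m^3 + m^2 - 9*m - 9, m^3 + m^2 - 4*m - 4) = m + 1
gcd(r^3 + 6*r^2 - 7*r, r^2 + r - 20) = 1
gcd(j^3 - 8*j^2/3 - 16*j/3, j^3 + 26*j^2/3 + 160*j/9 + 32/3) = j + 4/3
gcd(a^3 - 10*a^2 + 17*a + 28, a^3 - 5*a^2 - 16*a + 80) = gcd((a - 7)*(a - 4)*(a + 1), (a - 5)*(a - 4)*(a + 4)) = a - 4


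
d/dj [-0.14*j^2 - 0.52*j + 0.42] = -0.28*j - 0.52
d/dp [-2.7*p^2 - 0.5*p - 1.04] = -5.4*p - 0.5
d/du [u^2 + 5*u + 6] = 2*u + 5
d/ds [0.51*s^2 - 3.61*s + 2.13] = 1.02*s - 3.61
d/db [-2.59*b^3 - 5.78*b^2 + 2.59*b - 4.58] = -7.77*b^2 - 11.56*b + 2.59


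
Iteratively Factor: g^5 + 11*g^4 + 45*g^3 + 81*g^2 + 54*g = (g + 3)*(g^4 + 8*g^3 + 21*g^2 + 18*g) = (g + 3)^2*(g^3 + 5*g^2 + 6*g) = (g + 2)*(g + 3)^2*(g^2 + 3*g) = g*(g + 2)*(g + 3)^2*(g + 3)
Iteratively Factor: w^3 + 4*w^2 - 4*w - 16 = (w - 2)*(w^2 + 6*w + 8) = (w - 2)*(w + 2)*(w + 4)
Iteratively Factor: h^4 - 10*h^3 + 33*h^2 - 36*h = (h - 3)*(h^3 - 7*h^2 + 12*h) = (h - 3)^2*(h^2 - 4*h) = h*(h - 3)^2*(h - 4)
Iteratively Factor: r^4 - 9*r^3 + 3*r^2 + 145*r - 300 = (r + 4)*(r^3 - 13*r^2 + 55*r - 75) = (r - 5)*(r + 4)*(r^2 - 8*r + 15) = (r - 5)^2*(r + 4)*(r - 3)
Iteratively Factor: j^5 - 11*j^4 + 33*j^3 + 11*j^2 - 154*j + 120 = (j - 1)*(j^4 - 10*j^3 + 23*j^2 + 34*j - 120) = (j - 1)*(j + 2)*(j^3 - 12*j^2 + 47*j - 60) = (j - 3)*(j - 1)*(j + 2)*(j^2 - 9*j + 20) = (j - 5)*(j - 3)*(j - 1)*(j + 2)*(j - 4)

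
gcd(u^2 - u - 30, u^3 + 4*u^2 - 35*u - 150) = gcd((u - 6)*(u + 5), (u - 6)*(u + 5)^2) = u^2 - u - 30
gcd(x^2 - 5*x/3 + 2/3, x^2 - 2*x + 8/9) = x - 2/3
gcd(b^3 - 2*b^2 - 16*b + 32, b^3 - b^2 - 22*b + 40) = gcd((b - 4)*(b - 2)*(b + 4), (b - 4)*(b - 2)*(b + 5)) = b^2 - 6*b + 8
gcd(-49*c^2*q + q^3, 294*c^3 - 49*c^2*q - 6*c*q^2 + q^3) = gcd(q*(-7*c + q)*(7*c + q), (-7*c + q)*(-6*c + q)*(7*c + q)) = -49*c^2 + q^2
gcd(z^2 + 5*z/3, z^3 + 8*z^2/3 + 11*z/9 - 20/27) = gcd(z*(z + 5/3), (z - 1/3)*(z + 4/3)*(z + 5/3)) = z + 5/3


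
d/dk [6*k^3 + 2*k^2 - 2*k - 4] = 18*k^2 + 4*k - 2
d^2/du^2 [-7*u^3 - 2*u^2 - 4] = -42*u - 4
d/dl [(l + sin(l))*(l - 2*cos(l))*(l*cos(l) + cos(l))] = (l + 1)*(l + sin(l))*(2*sin(l) + 1)*cos(l) + (l + 1)*(l - 2*cos(l))*(cos(l) + 1)*cos(l) - (l + sin(l))*(l - 2*cos(l))*(l*sin(l) - sqrt(2)*cos(l + pi/4))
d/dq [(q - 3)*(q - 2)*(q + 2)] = 3*q^2 - 6*q - 4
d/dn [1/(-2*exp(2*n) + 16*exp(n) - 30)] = (exp(n) - 4)*exp(n)/(exp(2*n) - 8*exp(n) + 15)^2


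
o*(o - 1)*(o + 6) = o^3 + 5*o^2 - 6*o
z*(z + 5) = z^2 + 5*z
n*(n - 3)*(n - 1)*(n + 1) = n^4 - 3*n^3 - n^2 + 3*n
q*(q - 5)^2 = q^3 - 10*q^2 + 25*q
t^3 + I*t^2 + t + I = (t - I)*(t + I)^2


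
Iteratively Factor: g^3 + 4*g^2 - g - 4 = (g + 1)*(g^2 + 3*g - 4) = (g + 1)*(g + 4)*(g - 1)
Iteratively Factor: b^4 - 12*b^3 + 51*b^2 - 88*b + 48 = (b - 4)*(b^3 - 8*b^2 + 19*b - 12) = (b - 4)*(b - 3)*(b^2 - 5*b + 4) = (b - 4)*(b - 3)*(b - 1)*(b - 4)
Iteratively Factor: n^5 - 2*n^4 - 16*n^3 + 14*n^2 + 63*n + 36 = (n + 1)*(n^4 - 3*n^3 - 13*n^2 + 27*n + 36) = (n - 4)*(n + 1)*(n^3 + n^2 - 9*n - 9) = (n - 4)*(n - 3)*(n + 1)*(n^2 + 4*n + 3) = (n - 4)*(n - 3)*(n + 1)*(n + 3)*(n + 1)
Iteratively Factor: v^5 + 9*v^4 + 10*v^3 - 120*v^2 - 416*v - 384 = (v + 2)*(v^4 + 7*v^3 - 4*v^2 - 112*v - 192) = (v + 2)*(v + 3)*(v^3 + 4*v^2 - 16*v - 64) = (v + 2)*(v + 3)*(v + 4)*(v^2 - 16) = (v - 4)*(v + 2)*(v + 3)*(v + 4)*(v + 4)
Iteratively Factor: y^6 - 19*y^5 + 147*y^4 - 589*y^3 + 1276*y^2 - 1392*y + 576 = (y - 3)*(y^5 - 16*y^4 + 99*y^3 - 292*y^2 + 400*y - 192) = (y - 3)^2*(y^4 - 13*y^3 + 60*y^2 - 112*y + 64) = (y - 4)*(y - 3)^2*(y^3 - 9*y^2 + 24*y - 16) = (y - 4)*(y - 3)^2*(y - 1)*(y^2 - 8*y + 16) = (y - 4)^2*(y - 3)^2*(y - 1)*(y - 4)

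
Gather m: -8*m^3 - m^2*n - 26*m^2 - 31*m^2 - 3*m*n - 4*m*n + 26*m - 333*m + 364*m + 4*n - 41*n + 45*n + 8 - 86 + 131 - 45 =-8*m^3 + m^2*(-n - 57) + m*(57 - 7*n) + 8*n + 8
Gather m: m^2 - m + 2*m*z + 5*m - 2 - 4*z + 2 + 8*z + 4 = m^2 + m*(2*z + 4) + 4*z + 4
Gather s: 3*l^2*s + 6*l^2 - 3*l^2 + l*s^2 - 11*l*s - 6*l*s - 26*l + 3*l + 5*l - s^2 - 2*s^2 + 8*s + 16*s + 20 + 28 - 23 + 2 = 3*l^2 - 18*l + s^2*(l - 3) + s*(3*l^2 - 17*l + 24) + 27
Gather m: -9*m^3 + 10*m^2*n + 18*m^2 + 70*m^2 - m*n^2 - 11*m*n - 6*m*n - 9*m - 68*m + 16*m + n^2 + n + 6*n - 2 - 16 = -9*m^3 + m^2*(10*n + 88) + m*(-n^2 - 17*n - 61) + n^2 + 7*n - 18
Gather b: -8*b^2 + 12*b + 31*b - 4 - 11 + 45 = -8*b^2 + 43*b + 30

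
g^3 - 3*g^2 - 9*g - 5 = (g - 5)*(g + 1)^2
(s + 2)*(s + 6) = s^2 + 8*s + 12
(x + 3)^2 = x^2 + 6*x + 9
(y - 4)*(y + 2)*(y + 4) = y^3 + 2*y^2 - 16*y - 32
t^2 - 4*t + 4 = (t - 2)^2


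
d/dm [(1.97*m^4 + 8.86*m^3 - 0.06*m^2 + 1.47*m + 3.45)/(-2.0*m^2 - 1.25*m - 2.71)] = (-7.88*m^5 - 25.1075*m^4 - 43.5048*m^3 - 69.0168*m^2 + 14.1252*m + 0.3288)/(4.0*m^4 + 5.0*m^3 + 12.4025*m^2 + 6.775*m + 7.3441)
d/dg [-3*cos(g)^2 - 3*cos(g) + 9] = 3*sin(g) + 3*sin(2*g)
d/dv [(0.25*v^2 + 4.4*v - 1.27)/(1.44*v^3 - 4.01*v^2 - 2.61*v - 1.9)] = (-0.36*v^4 - 12.672*v^3 + 22.4779*v^2 - 11.1354*v - 11.6747)/(2.0736*v^6 - 11.5488*v^5 + 8.5633*v^4 + 15.4602*v^3 + 22.0501*v^2 + 9.918*v + 3.61)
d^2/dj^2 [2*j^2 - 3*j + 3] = 4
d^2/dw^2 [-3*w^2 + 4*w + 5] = -6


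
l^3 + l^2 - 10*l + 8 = (l - 2)*(l - 1)*(l + 4)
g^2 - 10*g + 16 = (g - 8)*(g - 2)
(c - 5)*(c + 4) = c^2 - c - 20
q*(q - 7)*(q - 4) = q^3 - 11*q^2 + 28*q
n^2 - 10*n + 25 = (n - 5)^2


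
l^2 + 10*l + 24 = (l + 4)*(l + 6)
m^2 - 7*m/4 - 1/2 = (m - 2)*(m + 1/4)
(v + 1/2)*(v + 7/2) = v^2 + 4*v + 7/4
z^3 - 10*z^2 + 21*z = z*(z - 7)*(z - 3)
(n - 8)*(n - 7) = n^2 - 15*n + 56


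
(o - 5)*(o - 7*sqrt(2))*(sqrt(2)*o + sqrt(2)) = sqrt(2)*o^3 - 14*o^2 - 4*sqrt(2)*o^2 - 5*sqrt(2)*o + 56*o + 70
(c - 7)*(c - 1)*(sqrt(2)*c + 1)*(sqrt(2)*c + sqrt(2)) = 2*c^4 - 14*c^3 + sqrt(2)*c^3 - 7*sqrt(2)*c^2 - 2*c^2 - sqrt(2)*c + 14*c + 7*sqrt(2)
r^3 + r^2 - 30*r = r*(r - 5)*(r + 6)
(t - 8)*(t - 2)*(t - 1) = t^3 - 11*t^2 + 26*t - 16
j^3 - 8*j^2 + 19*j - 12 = (j - 4)*(j - 3)*(j - 1)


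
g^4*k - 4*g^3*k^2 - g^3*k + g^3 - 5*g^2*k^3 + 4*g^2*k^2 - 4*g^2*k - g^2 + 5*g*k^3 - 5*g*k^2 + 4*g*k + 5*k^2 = (g - 1)*(g - 5*k)*(g + k)*(g*k + 1)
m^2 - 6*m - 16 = (m - 8)*(m + 2)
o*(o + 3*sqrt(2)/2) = o^2 + 3*sqrt(2)*o/2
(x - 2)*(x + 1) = x^2 - x - 2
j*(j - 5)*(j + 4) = j^3 - j^2 - 20*j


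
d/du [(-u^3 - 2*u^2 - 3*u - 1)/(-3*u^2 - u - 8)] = (3*u^4 + 2*u^3 + 17*u^2 + 26*u + 23)/(9*u^4 + 6*u^3 + 49*u^2 + 16*u + 64)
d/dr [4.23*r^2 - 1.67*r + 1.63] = 8.46*r - 1.67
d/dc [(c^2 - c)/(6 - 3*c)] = (-c^2 + 4*c - 2)/(3*(c^2 - 4*c + 4))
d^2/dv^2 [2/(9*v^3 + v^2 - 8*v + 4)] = 4*(-(27*v + 1)*(9*v^3 + v^2 - 8*v + 4) + (27*v^2 + 2*v - 8)^2)/(9*v^3 + v^2 - 8*v + 4)^3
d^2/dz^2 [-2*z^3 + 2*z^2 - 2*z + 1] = 4 - 12*z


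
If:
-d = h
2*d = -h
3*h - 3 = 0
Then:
No Solution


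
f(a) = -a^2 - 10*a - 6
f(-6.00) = 18.00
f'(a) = -2*a - 10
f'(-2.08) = -5.84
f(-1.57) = 7.24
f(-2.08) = 10.47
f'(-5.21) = 0.42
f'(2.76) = -15.52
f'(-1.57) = -6.86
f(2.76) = -41.22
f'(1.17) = -12.34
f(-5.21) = 18.96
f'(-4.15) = -1.70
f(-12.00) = -30.00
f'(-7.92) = 5.84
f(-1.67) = 7.91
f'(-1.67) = -6.66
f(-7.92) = 10.47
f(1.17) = -19.07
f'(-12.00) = 14.00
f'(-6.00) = 2.00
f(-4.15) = 18.28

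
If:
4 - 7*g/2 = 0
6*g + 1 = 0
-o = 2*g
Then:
No Solution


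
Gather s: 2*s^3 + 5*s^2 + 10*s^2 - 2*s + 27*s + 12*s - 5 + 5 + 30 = 2*s^3 + 15*s^2 + 37*s + 30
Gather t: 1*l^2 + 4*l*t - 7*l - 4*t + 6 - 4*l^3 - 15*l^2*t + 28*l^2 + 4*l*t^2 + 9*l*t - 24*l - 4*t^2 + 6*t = -4*l^3 + 29*l^2 - 31*l + t^2*(4*l - 4) + t*(-15*l^2 + 13*l + 2) + 6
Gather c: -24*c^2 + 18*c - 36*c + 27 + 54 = -24*c^2 - 18*c + 81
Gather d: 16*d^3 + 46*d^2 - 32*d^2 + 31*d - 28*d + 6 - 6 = 16*d^3 + 14*d^2 + 3*d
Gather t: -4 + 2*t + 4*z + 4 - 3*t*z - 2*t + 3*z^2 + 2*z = -3*t*z + 3*z^2 + 6*z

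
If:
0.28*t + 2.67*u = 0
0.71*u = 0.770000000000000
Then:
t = -10.34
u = 1.08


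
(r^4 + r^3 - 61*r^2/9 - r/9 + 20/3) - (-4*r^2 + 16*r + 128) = r^4 + r^3 - 25*r^2/9 - 145*r/9 - 364/3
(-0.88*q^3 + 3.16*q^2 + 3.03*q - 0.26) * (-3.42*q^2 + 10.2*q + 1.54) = 3.0096*q^5 - 19.7832*q^4 + 20.5142*q^3 + 36.6616*q^2 + 2.0142*q - 0.4004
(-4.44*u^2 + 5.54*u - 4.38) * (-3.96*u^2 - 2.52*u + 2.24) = 17.5824*u^4 - 10.7496*u^3 - 6.5616*u^2 + 23.4472*u - 9.8112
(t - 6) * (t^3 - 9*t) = t^4 - 6*t^3 - 9*t^2 + 54*t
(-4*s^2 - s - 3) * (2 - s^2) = 4*s^4 + s^3 - 5*s^2 - 2*s - 6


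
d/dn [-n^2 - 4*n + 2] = -2*n - 4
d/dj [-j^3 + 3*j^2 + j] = -3*j^2 + 6*j + 1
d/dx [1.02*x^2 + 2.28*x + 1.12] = 2.04*x + 2.28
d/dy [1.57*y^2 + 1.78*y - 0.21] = 3.14*y + 1.78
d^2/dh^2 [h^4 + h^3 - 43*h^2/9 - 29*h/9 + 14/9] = 12*h^2 + 6*h - 86/9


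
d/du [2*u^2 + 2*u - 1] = 4*u + 2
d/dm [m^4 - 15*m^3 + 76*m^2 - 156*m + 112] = 4*m^3 - 45*m^2 + 152*m - 156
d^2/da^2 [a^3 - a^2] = 6*a - 2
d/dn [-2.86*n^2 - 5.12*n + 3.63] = -5.72*n - 5.12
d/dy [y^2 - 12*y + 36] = 2*y - 12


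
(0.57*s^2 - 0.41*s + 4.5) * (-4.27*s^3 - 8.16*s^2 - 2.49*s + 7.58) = -2.4339*s^5 - 2.9005*s^4 - 17.2887*s^3 - 31.3785*s^2 - 14.3128*s + 34.11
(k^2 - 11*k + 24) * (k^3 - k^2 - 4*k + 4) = k^5 - 12*k^4 + 31*k^3 + 24*k^2 - 140*k + 96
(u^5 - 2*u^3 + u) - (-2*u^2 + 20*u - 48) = u^5 - 2*u^3 + 2*u^2 - 19*u + 48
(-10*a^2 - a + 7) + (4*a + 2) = -10*a^2 + 3*a + 9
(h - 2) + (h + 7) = 2*h + 5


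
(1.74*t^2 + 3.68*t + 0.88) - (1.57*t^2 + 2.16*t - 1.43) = 0.17*t^2 + 1.52*t + 2.31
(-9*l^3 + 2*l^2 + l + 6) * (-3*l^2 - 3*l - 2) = 27*l^5 + 21*l^4 + 9*l^3 - 25*l^2 - 20*l - 12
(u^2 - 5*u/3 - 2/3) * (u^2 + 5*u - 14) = u^4 + 10*u^3/3 - 23*u^2 + 20*u + 28/3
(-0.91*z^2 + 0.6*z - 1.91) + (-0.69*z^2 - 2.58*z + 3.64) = -1.6*z^2 - 1.98*z + 1.73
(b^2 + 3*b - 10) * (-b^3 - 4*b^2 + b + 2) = -b^5 - 7*b^4 - b^3 + 45*b^2 - 4*b - 20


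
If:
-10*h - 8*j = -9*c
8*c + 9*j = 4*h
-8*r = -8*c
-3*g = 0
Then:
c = r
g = 0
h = 145*r/122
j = -22*r/61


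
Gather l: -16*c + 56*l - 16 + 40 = -16*c + 56*l + 24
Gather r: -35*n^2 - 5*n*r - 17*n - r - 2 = -35*n^2 - 17*n + r*(-5*n - 1) - 2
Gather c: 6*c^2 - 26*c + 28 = 6*c^2 - 26*c + 28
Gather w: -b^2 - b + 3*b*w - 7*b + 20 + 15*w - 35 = -b^2 - 8*b + w*(3*b + 15) - 15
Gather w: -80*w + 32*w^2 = 32*w^2 - 80*w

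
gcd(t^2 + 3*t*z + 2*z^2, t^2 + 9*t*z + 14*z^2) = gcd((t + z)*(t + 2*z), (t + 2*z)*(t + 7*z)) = t + 2*z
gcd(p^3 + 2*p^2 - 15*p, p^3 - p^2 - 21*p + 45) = p^2 + 2*p - 15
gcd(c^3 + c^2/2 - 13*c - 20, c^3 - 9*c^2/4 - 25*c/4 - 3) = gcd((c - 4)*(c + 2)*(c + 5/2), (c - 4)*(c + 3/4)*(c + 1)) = c - 4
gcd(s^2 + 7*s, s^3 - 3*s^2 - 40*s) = s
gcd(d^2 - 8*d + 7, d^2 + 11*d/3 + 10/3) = 1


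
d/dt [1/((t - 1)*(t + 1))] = -2*t/(t^4 - 2*t^2 + 1)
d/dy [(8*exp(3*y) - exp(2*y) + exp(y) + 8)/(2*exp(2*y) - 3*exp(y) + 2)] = (16*exp(4*y) - 48*exp(3*y) + 49*exp(2*y) - 36*exp(y) + 26)*exp(y)/(4*exp(4*y) - 12*exp(3*y) + 17*exp(2*y) - 12*exp(y) + 4)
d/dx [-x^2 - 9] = -2*x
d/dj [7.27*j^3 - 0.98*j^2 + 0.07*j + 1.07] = 21.81*j^2 - 1.96*j + 0.07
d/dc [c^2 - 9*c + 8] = 2*c - 9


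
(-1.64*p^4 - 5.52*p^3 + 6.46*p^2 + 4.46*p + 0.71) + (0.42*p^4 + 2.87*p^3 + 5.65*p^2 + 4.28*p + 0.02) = -1.22*p^4 - 2.65*p^3 + 12.11*p^2 + 8.74*p + 0.73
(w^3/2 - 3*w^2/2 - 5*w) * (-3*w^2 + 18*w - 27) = -3*w^5/2 + 27*w^4/2 - 51*w^3/2 - 99*w^2/2 + 135*w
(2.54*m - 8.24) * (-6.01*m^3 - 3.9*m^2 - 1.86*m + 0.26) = -15.2654*m^4 + 39.6164*m^3 + 27.4116*m^2 + 15.9868*m - 2.1424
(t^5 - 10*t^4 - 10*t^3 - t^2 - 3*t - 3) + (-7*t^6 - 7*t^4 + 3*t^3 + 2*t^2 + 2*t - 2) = -7*t^6 + t^5 - 17*t^4 - 7*t^3 + t^2 - t - 5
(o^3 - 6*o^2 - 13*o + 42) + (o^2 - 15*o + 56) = o^3 - 5*o^2 - 28*o + 98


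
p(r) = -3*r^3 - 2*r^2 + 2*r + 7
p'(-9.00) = -691.00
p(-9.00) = 2014.00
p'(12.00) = -1342.00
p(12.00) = -5441.00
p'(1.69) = -30.46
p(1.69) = -9.81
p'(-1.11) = -4.65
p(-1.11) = 6.42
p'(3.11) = -97.49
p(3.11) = -96.36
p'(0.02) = 1.92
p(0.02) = 7.04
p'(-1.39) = -9.83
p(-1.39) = 8.41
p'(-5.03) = -205.59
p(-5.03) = 328.13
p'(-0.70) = 0.39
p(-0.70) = 5.65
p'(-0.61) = 1.09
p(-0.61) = 5.72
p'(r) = -9*r^2 - 4*r + 2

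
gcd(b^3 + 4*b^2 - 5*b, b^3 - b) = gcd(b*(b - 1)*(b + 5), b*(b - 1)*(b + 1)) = b^2 - b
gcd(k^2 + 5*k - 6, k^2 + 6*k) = k + 6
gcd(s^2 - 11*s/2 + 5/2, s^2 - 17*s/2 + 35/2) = s - 5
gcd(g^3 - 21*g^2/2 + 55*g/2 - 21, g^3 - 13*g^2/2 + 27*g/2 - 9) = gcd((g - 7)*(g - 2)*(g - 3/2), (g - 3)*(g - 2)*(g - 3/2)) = g^2 - 7*g/2 + 3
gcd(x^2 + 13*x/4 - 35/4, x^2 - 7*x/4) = x - 7/4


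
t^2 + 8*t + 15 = (t + 3)*(t + 5)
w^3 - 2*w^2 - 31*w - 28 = (w - 7)*(w + 1)*(w + 4)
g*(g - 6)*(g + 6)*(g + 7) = g^4 + 7*g^3 - 36*g^2 - 252*g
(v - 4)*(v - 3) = v^2 - 7*v + 12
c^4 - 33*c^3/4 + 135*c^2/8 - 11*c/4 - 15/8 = (c - 5)*(c - 3)*(c - 1/2)*(c + 1/4)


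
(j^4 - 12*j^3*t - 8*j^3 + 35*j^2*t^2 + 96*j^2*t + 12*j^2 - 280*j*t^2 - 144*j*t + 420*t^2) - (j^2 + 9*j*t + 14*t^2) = j^4 - 12*j^3*t - 8*j^3 + 35*j^2*t^2 + 96*j^2*t + 11*j^2 - 280*j*t^2 - 153*j*t + 406*t^2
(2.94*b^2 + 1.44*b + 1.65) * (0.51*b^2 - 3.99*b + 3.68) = 1.4994*b^4 - 10.9962*b^3 + 5.9151*b^2 - 1.2843*b + 6.072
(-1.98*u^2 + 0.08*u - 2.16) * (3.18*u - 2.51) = -6.2964*u^3 + 5.2242*u^2 - 7.0696*u + 5.4216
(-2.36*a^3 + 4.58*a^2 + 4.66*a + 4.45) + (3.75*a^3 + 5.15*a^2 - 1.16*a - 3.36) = 1.39*a^3 + 9.73*a^2 + 3.5*a + 1.09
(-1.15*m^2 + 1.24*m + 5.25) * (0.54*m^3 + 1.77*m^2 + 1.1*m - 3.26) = -0.621*m^5 - 1.3659*m^4 + 3.7648*m^3 + 14.4055*m^2 + 1.7326*m - 17.115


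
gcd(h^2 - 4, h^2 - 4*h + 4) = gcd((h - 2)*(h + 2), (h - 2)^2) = h - 2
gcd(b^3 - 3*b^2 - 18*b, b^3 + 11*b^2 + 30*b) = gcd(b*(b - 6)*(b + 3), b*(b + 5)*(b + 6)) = b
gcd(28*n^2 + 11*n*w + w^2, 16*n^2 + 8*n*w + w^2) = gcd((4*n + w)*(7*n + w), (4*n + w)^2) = 4*n + w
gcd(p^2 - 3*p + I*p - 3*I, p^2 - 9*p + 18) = p - 3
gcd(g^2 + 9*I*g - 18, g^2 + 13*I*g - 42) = g + 6*I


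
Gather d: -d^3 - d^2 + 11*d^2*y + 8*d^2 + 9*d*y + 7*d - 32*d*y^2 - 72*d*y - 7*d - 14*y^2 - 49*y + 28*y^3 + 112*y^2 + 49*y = -d^3 + d^2*(11*y + 7) + d*(-32*y^2 - 63*y) + 28*y^3 + 98*y^2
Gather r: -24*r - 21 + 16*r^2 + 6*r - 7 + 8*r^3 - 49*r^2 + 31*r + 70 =8*r^3 - 33*r^2 + 13*r + 42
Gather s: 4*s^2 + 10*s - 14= 4*s^2 + 10*s - 14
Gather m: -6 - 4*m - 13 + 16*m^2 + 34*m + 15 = 16*m^2 + 30*m - 4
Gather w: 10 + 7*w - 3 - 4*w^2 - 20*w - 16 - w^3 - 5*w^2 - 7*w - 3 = -w^3 - 9*w^2 - 20*w - 12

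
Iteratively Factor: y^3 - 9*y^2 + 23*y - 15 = (y - 3)*(y^2 - 6*y + 5) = (y - 5)*(y - 3)*(y - 1)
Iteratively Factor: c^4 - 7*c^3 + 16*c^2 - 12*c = (c - 3)*(c^3 - 4*c^2 + 4*c) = (c - 3)*(c - 2)*(c^2 - 2*c) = (c - 3)*(c - 2)^2*(c)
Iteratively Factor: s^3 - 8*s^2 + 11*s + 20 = (s + 1)*(s^2 - 9*s + 20) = (s - 4)*(s + 1)*(s - 5)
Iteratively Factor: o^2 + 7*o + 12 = (o + 4)*(o + 3)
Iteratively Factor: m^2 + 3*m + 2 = (m + 1)*(m + 2)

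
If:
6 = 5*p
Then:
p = 6/5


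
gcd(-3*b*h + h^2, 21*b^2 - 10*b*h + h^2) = 3*b - h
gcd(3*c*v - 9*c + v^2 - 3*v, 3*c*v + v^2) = 3*c + v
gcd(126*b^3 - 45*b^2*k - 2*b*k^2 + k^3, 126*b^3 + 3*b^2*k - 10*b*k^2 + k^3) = 6*b - k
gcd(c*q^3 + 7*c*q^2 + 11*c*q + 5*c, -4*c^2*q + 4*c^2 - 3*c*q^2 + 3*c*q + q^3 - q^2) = 1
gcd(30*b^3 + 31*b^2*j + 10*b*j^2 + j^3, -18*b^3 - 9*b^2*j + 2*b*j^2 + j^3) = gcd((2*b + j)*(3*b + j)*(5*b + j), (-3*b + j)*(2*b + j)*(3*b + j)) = 6*b^2 + 5*b*j + j^2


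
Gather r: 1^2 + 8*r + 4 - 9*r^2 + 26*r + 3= -9*r^2 + 34*r + 8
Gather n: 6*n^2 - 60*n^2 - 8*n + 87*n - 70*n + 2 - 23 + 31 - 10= -54*n^2 + 9*n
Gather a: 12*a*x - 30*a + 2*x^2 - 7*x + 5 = a*(12*x - 30) + 2*x^2 - 7*x + 5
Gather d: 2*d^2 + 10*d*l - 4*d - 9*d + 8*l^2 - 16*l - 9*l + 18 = 2*d^2 + d*(10*l - 13) + 8*l^2 - 25*l + 18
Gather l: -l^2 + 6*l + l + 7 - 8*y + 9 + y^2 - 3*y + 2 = -l^2 + 7*l + y^2 - 11*y + 18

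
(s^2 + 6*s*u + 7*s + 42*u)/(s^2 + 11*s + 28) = (s + 6*u)/(s + 4)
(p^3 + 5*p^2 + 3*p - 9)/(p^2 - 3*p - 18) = (p^2 + 2*p - 3)/(p - 6)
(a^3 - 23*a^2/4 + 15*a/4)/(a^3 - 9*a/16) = 4*(a - 5)/(4*a + 3)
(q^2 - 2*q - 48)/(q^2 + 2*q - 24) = (q - 8)/(q - 4)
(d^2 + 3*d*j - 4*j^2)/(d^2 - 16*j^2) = (d - j)/(d - 4*j)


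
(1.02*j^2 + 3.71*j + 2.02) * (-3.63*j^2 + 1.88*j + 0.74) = -3.7026*j^4 - 11.5497*j^3 + 0.396999999999999*j^2 + 6.543*j + 1.4948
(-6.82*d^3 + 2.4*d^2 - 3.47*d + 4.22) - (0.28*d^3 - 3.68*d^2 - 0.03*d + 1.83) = -7.1*d^3 + 6.08*d^2 - 3.44*d + 2.39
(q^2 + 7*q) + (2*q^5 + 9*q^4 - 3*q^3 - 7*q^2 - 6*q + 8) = 2*q^5 + 9*q^4 - 3*q^3 - 6*q^2 + q + 8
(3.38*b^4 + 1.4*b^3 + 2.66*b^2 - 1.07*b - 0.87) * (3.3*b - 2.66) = 11.154*b^5 - 4.3708*b^4 + 5.054*b^3 - 10.6066*b^2 - 0.0247999999999995*b + 2.3142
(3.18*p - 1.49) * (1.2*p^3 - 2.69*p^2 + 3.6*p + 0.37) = 3.816*p^4 - 10.3422*p^3 + 15.4561*p^2 - 4.1874*p - 0.5513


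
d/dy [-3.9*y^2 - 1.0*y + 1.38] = -7.8*y - 1.0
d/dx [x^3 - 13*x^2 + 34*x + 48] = 3*x^2 - 26*x + 34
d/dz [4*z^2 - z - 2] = 8*z - 1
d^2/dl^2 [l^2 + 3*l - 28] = 2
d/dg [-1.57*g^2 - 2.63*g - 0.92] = -3.14*g - 2.63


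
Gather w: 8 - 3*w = 8 - 3*w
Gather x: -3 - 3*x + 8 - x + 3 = 8 - 4*x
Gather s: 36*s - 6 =36*s - 6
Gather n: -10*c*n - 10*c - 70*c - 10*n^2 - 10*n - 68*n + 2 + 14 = -80*c - 10*n^2 + n*(-10*c - 78) + 16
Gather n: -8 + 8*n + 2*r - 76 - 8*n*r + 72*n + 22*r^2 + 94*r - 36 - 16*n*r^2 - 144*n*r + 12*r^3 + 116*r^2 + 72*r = n*(-16*r^2 - 152*r + 80) + 12*r^3 + 138*r^2 + 168*r - 120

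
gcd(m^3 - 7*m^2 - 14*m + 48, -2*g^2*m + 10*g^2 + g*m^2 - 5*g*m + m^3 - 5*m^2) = 1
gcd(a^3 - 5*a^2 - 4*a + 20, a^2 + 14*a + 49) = 1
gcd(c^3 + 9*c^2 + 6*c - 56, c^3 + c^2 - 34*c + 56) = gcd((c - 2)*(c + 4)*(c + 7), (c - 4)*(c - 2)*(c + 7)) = c^2 + 5*c - 14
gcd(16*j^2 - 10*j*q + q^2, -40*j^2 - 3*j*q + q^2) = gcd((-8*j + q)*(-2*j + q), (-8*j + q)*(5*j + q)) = -8*j + q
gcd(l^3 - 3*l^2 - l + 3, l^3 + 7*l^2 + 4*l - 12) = l - 1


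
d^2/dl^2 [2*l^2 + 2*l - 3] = 4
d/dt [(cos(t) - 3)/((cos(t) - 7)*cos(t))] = (sin(t) + 21*sin(t)/cos(t)^2 - 6*tan(t))/(cos(t) - 7)^2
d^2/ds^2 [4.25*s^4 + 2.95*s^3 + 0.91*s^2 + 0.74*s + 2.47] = 51.0*s^2 + 17.7*s + 1.82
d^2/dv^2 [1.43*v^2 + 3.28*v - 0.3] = 2.86000000000000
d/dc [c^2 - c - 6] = 2*c - 1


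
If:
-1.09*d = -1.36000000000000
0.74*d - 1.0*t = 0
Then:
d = 1.25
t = 0.92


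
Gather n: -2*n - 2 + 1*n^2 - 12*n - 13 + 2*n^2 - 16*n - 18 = 3*n^2 - 30*n - 33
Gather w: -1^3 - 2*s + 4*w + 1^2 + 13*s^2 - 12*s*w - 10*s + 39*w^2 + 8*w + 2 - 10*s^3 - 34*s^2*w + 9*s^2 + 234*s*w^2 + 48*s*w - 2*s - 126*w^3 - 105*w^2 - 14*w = -10*s^3 + 22*s^2 - 14*s - 126*w^3 + w^2*(234*s - 66) + w*(-34*s^2 + 36*s - 2) + 2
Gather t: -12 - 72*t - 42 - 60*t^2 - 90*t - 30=-60*t^2 - 162*t - 84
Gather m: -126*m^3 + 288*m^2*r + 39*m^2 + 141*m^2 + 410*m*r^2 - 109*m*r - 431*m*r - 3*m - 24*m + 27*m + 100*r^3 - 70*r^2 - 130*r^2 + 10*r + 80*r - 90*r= -126*m^3 + m^2*(288*r + 180) + m*(410*r^2 - 540*r) + 100*r^3 - 200*r^2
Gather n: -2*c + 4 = 4 - 2*c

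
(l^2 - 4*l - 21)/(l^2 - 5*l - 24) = (l - 7)/(l - 8)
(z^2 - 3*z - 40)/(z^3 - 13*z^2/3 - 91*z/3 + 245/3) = 3*(z - 8)/(3*z^2 - 28*z + 49)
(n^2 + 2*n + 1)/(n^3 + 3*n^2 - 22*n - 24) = (n + 1)/(n^2 + 2*n - 24)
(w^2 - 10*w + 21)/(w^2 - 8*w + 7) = (w - 3)/(w - 1)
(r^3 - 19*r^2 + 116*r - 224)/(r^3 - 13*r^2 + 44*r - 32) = (r - 7)/(r - 1)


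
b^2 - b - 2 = (b - 2)*(b + 1)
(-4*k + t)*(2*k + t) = -8*k^2 - 2*k*t + t^2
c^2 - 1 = (c - 1)*(c + 1)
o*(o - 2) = o^2 - 2*o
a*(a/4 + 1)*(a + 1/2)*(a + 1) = a^4/4 + 11*a^3/8 + 13*a^2/8 + a/2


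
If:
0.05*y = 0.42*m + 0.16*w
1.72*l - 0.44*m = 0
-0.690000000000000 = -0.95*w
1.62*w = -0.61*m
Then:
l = -0.49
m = -1.93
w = 0.73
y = -13.88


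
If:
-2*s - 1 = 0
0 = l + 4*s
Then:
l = 2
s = -1/2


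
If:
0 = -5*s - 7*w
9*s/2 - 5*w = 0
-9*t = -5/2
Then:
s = 0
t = 5/18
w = 0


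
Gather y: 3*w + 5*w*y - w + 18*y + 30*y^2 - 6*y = 2*w + 30*y^2 + y*(5*w + 12)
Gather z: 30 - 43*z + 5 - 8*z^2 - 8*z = -8*z^2 - 51*z + 35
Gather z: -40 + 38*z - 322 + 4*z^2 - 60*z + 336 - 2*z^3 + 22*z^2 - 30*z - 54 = -2*z^3 + 26*z^2 - 52*z - 80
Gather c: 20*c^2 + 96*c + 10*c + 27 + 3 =20*c^2 + 106*c + 30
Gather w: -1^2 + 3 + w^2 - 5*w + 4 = w^2 - 5*w + 6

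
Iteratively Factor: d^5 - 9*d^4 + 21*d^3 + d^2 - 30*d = (d - 2)*(d^4 - 7*d^3 + 7*d^2 + 15*d) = (d - 3)*(d - 2)*(d^3 - 4*d^2 - 5*d) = (d - 3)*(d - 2)*(d + 1)*(d^2 - 5*d) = d*(d - 3)*(d - 2)*(d + 1)*(d - 5)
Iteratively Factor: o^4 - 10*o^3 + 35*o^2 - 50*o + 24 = (o - 4)*(o^3 - 6*o^2 + 11*o - 6) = (o - 4)*(o - 1)*(o^2 - 5*o + 6) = (o - 4)*(o - 3)*(o - 1)*(o - 2)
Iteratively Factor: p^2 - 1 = (p - 1)*(p + 1)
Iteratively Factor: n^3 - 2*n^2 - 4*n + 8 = (n + 2)*(n^2 - 4*n + 4) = (n - 2)*(n + 2)*(n - 2)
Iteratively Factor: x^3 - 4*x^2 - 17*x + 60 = (x + 4)*(x^2 - 8*x + 15) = (x - 3)*(x + 4)*(x - 5)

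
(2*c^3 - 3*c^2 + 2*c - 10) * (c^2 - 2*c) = 2*c^5 - 7*c^4 + 8*c^3 - 14*c^2 + 20*c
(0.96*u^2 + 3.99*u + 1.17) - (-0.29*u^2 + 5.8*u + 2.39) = 1.25*u^2 - 1.81*u - 1.22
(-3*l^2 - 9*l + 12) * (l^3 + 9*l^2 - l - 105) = -3*l^5 - 36*l^4 - 66*l^3 + 432*l^2 + 933*l - 1260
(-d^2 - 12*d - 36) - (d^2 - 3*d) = -2*d^2 - 9*d - 36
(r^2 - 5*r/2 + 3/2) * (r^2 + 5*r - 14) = r^4 + 5*r^3/2 - 25*r^2 + 85*r/2 - 21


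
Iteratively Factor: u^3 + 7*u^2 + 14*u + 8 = (u + 1)*(u^2 + 6*u + 8) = (u + 1)*(u + 4)*(u + 2)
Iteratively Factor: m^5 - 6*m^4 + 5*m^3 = (m - 5)*(m^4 - m^3) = m*(m - 5)*(m^3 - m^2) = m^2*(m - 5)*(m^2 - m) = m^3*(m - 5)*(m - 1)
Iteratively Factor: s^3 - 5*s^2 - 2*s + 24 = (s - 4)*(s^2 - s - 6) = (s - 4)*(s + 2)*(s - 3)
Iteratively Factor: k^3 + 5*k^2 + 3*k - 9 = (k + 3)*(k^2 + 2*k - 3) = (k + 3)^2*(k - 1)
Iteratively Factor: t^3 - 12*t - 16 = (t - 4)*(t^2 + 4*t + 4) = (t - 4)*(t + 2)*(t + 2)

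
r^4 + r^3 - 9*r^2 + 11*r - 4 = (r - 1)^3*(r + 4)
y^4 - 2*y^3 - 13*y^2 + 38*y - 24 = (y - 3)*(y - 2)*(y - 1)*(y + 4)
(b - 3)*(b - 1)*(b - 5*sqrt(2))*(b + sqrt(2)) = b^4 - 4*sqrt(2)*b^3 - 4*b^3 - 7*b^2 + 16*sqrt(2)*b^2 - 12*sqrt(2)*b + 40*b - 30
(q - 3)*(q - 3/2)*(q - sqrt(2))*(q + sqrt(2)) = q^4 - 9*q^3/2 + 5*q^2/2 + 9*q - 9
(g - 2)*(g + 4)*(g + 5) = g^3 + 7*g^2 + 2*g - 40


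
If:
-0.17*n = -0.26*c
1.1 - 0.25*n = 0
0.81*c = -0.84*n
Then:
No Solution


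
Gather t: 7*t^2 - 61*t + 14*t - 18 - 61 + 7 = 7*t^2 - 47*t - 72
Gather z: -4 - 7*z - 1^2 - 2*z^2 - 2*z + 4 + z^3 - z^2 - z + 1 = z^3 - 3*z^2 - 10*z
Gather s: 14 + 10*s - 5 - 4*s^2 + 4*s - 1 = -4*s^2 + 14*s + 8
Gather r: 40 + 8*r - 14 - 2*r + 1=6*r + 27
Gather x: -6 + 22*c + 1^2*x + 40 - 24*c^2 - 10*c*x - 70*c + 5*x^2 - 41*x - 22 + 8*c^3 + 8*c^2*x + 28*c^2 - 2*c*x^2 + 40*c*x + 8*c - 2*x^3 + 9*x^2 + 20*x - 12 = 8*c^3 + 4*c^2 - 40*c - 2*x^3 + x^2*(14 - 2*c) + x*(8*c^2 + 30*c - 20)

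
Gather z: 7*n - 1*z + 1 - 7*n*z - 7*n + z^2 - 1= z^2 + z*(-7*n - 1)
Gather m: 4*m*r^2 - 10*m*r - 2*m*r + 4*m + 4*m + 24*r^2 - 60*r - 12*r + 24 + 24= m*(4*r^2 - 12*r + 8) + 24*r^2 - 72*r + 48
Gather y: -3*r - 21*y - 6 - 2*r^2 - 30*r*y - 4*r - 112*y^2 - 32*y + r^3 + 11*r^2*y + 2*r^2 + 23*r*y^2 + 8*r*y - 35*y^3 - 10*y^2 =r^3 - 7*r - 35*y^3 + y^2*(23*r - 122) + y*(11*r^2 - 22*r - 53) - 6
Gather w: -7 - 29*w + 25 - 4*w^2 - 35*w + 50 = -4*w^2 - 64*w + 68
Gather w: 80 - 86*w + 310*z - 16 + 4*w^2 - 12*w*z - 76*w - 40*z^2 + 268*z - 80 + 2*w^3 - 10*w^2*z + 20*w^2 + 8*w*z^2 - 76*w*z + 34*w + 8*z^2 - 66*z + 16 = 2*w^3 + w^2*(24 - 10*z) + w*(8*z^2 - 88*z - 128) - 32*z^2 + 512*z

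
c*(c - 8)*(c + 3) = c^3 - 5*c^2 - 24*c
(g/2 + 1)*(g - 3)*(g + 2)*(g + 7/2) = g^4/2 + 9*g^3/4 - 9*g^2/4 - 20*g - 21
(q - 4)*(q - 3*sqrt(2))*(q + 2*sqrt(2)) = q^3 - 4*q^2 - sqrt(2)*q^2 - 12*q + 4*sqrt(2)*q + 48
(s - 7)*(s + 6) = s^2 - s - 42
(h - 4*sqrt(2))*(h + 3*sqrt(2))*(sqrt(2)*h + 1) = sqrt(2)*h^3 - h^2 - 25*sqrt(2)*h - 24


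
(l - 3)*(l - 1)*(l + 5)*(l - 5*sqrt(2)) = l^4 - 5*sqrt(2)*l^3 + l^3 - 17*l^2 - 5*sqrt(2)*l^2 + 15*l + 85*sqrt(2)*l - 75*sqrt(2)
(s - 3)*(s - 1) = s^2 - 4*s + 3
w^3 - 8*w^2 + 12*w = w*(w - 6)*(w - 2)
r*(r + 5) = r^2 + 5*r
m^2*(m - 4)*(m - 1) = m^4 - 5*m^3 + 4*m^2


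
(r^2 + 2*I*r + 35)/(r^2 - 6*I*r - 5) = (r + 7*I)/(r - I)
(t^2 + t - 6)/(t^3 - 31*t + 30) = (t^2 + t - 6)/(t^3 - 31*t + 30)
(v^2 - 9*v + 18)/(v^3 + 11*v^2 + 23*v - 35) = (v^2 - 9*v + 18)/(v^3 + 11*v^2 + 23*v - 35)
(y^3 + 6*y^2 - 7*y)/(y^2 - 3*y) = (y^2 + 6*y - 7)/(y - 3)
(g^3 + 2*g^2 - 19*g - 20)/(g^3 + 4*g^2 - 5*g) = (g^2 - 3*g - 4)/(g*(g - 1))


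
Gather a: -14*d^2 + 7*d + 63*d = -14*d^2 + 70*d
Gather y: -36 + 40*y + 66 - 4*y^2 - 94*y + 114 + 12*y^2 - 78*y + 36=8*y^2 - 132*y + 180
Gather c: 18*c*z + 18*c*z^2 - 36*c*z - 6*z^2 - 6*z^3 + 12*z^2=c*(18*z^2 - 18*z) - 6*z^3 + 6*z^2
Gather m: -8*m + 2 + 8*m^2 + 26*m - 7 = 8*m^2 + 18*m - 5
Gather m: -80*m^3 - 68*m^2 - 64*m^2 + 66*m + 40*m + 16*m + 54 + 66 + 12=-80*m^3 - 132*m^2 + 122*m + 132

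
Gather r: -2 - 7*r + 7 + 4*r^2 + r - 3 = 4*r^2 - 6*r + 2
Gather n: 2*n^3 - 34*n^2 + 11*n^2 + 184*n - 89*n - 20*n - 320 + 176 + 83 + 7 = 2*n^3 - 23*n^2 + 75*n - 54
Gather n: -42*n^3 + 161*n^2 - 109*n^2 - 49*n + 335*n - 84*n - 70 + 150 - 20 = -42*n^3 + 52*n^2 + 202*n + 60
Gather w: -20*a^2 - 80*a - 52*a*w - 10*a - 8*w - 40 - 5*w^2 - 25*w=-20*a^2 - 90*a - 5*w^2 + w*(-52*a - 33) - 40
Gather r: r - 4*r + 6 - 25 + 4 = -3*r - 15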